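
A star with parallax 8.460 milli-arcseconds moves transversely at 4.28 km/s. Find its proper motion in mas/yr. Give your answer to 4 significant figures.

d = 1/p = 1/0.008460″ = 118.2 pc.
μ = v_t / (4.74 d) = 4.28 / (4.74 × 118.2) = 4.28 / 560.27 = 0.0076392 ″/yr = 7.6392 mas/yr.

7.639 mas/yr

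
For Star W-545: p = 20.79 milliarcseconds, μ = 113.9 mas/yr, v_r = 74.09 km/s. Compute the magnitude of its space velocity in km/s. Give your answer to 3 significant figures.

d = 1/p = 1/0.02079″ = 48.1 pc.
μ = 113.9 mas/yr = 0.1139 ″/yr.
v_t = 4.740 μ d = 4.740 × 0.1139 × 48.1 = 25.969 km/s.
v = √(v_r² + v_t²) = √(74.09² + 25.969²) = √6163.72 = 78.509 km/s.

78.5 km/s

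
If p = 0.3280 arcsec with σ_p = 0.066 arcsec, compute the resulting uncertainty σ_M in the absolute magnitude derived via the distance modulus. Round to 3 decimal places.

σ_M = 0.437 mag

M = m − 5 log₁₀ d + 5 = m + 5 log₁₀ p + 5, so ∂M/∂p = 5/(p ln 10).
σ_M = (5/ln 10) · (σ_p/p) = 2.1715 × 0.066/0.3280 = 2.1715 × 0.20122 = 0.43695.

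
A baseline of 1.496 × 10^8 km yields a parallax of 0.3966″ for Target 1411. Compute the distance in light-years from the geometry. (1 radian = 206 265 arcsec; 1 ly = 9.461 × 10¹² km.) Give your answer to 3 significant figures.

θ = 0.3966″ = 0.3966/206265 = 1.9228 × 10^-6 rad.
d = B/θ = (1.496 × 10^8) / (1.9228 × 10^-6) = 7.7803 × 10^13 km = (7.7803 × 10^13) / (9.461 × 10^12) ly = 8.2235 ly.

8.22 ly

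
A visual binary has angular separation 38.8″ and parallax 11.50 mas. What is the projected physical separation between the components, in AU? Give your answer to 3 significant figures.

3370 AU

d = 1/p = 1/0.01150″ = 86.957 pc.
At distance d (pc), an angle of θ arcsec spans θ·d AU: s = 38.8 × 86.957 = 3373.9 AU.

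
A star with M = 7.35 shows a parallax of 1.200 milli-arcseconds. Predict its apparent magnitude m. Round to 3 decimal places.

d = 1/p = 1/0.001200″ = 833.33 pc.
m − M = 5 log₁₀ d − 5 = 5 log₁₀(833.33) − 5 = 14.6041 − 5 = 9.6041.
m = M + (m − M) = 7.35 + 9.6041 = 16.954.

m = 16.954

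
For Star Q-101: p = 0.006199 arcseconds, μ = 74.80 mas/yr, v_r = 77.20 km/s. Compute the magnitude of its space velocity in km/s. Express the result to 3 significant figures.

96.1 km/s

d = 1/p = 1/0.006199″ = 161.32 pc.
μ = 74.80 mas/yr = 0.07480 ″/yr.
v_t = 4.740 μ d = 4.740 × 0.07480 × 161.32 = 57.196 km/s.
v = √(v_r² + v_t²) = √(77.20² + 57.196²) = √9231.22 = 96.079 km/s.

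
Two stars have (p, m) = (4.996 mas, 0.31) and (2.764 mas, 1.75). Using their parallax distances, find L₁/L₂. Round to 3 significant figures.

d₁ = 1/p₁ = 1/0.004996″ = 200.16 pc; d₂ = 1/p₂ = 1/0.002764″ = 361.79 pc.
M₁ = m₁ − 5 log₁₀ d₁ + 5 = 0.31 − 11.5069 + 5 = -6.1969.
M₂ = 1.75 − 12.7923 + 5 = -6.0423.
L₁/L₂ = 10^(0.4(M₂ − M₁)) = 10^(0.4 × 0.1546) = 10^0.06184 = 1.153.

L₁/L₂ = 1.15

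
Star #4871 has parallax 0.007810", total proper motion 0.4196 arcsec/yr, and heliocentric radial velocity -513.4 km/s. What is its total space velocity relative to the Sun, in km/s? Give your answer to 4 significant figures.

573.1 km/s

d = 1/p = 1/0.007810″ = 128.04 pc.
v_t = 4.740 μ d = 4.740 × 0.4196 × 128.04 = 254.66 km/s.
v = √(v_r² + v_t²) = √((-513.4)² + 254.66²) = √328431 = 573.09 km/s.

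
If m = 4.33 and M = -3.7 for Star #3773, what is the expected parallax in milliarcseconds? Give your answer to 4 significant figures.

2.477 mas

m − M = 4.33 − (-3.7) = 8.03.
d = 10^((m−M)/5 + 1) = 10^2.606 = 403.65 pc.
p = 1/d = 1/403.65 = 0.0024774 arcsec = 2.4774 mas.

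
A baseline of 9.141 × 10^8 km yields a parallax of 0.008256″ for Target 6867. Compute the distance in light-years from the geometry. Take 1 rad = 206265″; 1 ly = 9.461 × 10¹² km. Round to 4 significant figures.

θ = 0.008256″ = 0.008256/206265 = 4.0026 × 10^-8 rad.
d = B/θ = (9.141 × 10^8) / (4.0026 × 10^-8) = 2.2838 × 10^16 km = (2.2838 × 10^16) / (9.461 × 10^12) ly = 2413.9 ly.

2414 ly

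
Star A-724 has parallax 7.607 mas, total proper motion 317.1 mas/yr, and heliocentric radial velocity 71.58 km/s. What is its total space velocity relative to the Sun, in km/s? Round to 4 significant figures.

d = 1/p = 1/0.007607″ = 131.46 pc.
μ = 317.1 mas/yr = 0.3171 ″/yr.
v_t = 4.740 μ d = 4.740 × 0.3171 × 131.46 = 197.59 km/s.
v = √(v_r² + v_t²) = √(71.58² + 197.59²) = √44165.5 = 210.16 km/s.

210.2 km/s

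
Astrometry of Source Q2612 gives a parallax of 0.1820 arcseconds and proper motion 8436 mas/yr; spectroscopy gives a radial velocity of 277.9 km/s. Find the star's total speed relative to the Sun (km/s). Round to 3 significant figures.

354 km/s

d = 1/p = 1/0.1820″ = 5.4945 pc.
μ = 8436 mas/yr = 8.436 ″/yr.
v_t = 4.740 μ d = 4.740 × 8.436 × 5.4945 = 219.71 km/s.
v = √(v_r² + v_t²) = √(277.9² + 219.71²) = √125501 = 354.26 km/s.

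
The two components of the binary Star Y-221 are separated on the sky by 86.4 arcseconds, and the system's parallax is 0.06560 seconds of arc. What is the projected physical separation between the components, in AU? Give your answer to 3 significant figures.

1320 AU

d = 1/p = 1/0.06560″ = 15.244 pc.
At distance d (pc), an angle of θ arcsec spans θ·d AU: s = 86.4 × 15.244 = 1317.1 AU.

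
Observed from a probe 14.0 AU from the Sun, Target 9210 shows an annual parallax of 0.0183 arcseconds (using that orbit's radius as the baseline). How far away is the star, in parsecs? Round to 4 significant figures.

765.0 pc

With baseline B (in AU) and parallax p (in arcsec), d = B/p parsecs.
d = 14.0 / 0.0183 = 765.03 pc.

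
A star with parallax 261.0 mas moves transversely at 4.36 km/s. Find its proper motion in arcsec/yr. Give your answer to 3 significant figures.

d = 1/p = 1/0.2610″ = 3.8314 pc.
μ = v_t / (4.74 d) = 4.36 / (4.74 × 3.8314) = 4.36 / 18.161 = 0.24007 ″/yr.

0.240 arcsec/yr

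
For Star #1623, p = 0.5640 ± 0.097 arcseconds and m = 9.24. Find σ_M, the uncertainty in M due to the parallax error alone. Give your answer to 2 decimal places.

M = m − 5 log₁₀ d + 5 = m + 5 log₁₀ p + 5, so ∂M/∂p = 5/(p ln 10).
σ_M = (5/ln 10) · (σ_p/p) = 2.1715 × 0.097/0.5640 = 2.1715 × 0.17199 = 0.37348.

σ_M = 0.37 mag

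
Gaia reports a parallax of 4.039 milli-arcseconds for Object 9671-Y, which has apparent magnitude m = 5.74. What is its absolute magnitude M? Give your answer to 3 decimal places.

M = -1.229

d = 1/p = 1/0.004039″ = 247.59 pc.
m − M = 5 log₁₀(247.59) − 5 = 11.9687 − 5 = 6.9687.
M = m − (m − M) = 5.74 − 6.9687 = -1.229.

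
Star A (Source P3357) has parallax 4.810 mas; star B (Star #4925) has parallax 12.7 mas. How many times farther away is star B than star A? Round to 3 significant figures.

0.379

Since d = 1/p, d_B/d_A = p_A/p_B.
= 4.810 / 12.7 = 0.37874.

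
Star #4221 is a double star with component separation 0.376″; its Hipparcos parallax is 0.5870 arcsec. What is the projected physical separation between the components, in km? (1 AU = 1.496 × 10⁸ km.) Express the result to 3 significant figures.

d = 1/p = 1/0.5870″ = 1.7036 pc.
At distance d (pc), an angle of θ arcsec spans θ·d AU: s = 0.376 × 1.7036 = 0.64055 AU.
= 0.64055 × 1.496 × 10⁸ km = 9.5826 × 10^7 km.

9.58 × 10^7 km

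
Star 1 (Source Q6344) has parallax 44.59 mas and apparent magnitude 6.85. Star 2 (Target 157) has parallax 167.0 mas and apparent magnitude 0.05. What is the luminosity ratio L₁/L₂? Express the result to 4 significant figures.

d₁ = 1/p₁ = 1/0.04459″ = 22.427 pc; d₂ = 1/p₂ = 1/0.1670″ = 5.988 pc.
M₁ = m₁ − 5 log₁₀ d₁ + 5 = 6.85 − 6.7539 + 5 = 5.0961.
M₂ = 0.05 − 3.8864 + 5 = 1.1636.
L₁/L₂ = 10^(0.4(M₂ − M₁)) = 10^(0.4 × (-3.9325)) = 10^(-1.57300) = 0.02673.

L₁/L₂ = 0.02673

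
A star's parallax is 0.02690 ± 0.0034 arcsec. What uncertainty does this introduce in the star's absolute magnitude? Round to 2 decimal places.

M = m − 5 log₁₀ d + 5 = m + 5 log₁₀ p + 5, so ∂M/∂p = 5/(p ln 10).
σ_M = (5/ln 10) · (σ_p/p) = 2.1715 × 0.0034/0.02690 = 2.1715 × 0.12639 = 0.27446.

σ_M = 0.27 mag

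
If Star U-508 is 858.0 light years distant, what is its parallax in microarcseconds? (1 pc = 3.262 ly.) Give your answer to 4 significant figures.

d = 858.0 ly ÷ 3.262 = 263.03 pc.
p = 1/d = 1/263.03 = 0.0038018 arcsec.
= 0.0038018 × 10⁶ = 3801.8 μas.

3802 μas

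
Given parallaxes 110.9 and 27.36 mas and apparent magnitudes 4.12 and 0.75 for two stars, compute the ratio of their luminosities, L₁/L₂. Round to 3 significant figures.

d₁ = 1/p₁ = 1/0.1109″ = 9.0171 pc; d₂ = 1/p₂ = 1/0.02736″ = 36.55 pc.
M₁ = m₁ − 5 log₁₀ d₁ + 5 = 4.12 − 4.7753 + 5 = 4.3447.
M₂ = 0.75 − 7.8144 + 5 = -2.0644.
L₁/L₂ = 10^(0.4(M₂ − M₁)) = 10^(0.4 × (-6.4091)) = 10^(-2.56364) = 0.0027312.

L₁/L₂ = 0.00273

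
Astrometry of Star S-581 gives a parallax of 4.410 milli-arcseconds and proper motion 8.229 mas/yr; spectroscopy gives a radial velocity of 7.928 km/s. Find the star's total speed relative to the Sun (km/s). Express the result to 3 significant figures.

11.9 km/s

d = 1/p = 1/0.004410″ = 226.76 pc.
μ = 8.229 mas/yr = 0.008229 ″/yr.
v_t = 4.740 μ d = 4.740 × 0.008229 × 226.76 = 8.8449 km/s.
v = √(v_r² + v_t²) = √(7.928² + 8.8449²) = √141.085 = 11.878 km/s.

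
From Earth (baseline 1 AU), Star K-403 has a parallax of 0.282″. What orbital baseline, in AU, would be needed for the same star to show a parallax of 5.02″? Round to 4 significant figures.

17.80 AU

Parallax scales linearly with baseline: p ∝ B, so B = p_target / p_Earth × 1 AU.
B = 5.02 / 0.282 = 17.801 AU.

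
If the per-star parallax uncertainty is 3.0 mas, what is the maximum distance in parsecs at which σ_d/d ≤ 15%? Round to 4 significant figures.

σ_d/d = σ_p/p, so the condition is σ_p/p ≤ 0.15, i.e. p ≥ σ_p/0.15.
p_min = 3.0/0.15 = 20 mas = 0.02 arcsec.
d_max = 1/p_min = 1/0.02 = 50 pc.

50.00 pc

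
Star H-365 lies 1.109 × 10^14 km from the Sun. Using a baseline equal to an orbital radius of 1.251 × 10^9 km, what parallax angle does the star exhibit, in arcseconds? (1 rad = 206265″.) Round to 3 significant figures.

θ ≈ B/d = (1.251 × 10^9) / (1.109 × 10^14) = 1.1280 × 10^-5 rad.
In arcseconds: 1.1280 × 10^-5 × 206265 = 2.3267″.

2.33 arcsec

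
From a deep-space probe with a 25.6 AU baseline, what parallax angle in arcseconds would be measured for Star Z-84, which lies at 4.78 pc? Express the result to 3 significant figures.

p (arcsec) = B (AU) / d (pc).
p = 25.6 / 4.78 = 5.3556 arcsec.

5.36 arcsec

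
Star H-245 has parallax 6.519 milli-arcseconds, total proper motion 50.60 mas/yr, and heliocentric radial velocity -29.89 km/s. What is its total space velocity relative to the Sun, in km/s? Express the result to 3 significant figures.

47.4 km/s

d = 1/p = 1/0.006519″ = 153.4 pc.
μ = 50.60 mas/yr = 0.05060 ″/yr.
v_t = 4.740 μ d = 4.740 × 0.05060 × 153.4 = 36.792 km/s.
v = √(v_r² + v_t²) = √((-29.89)² + 36.792²) = √2247.06 = 47.403 km/s.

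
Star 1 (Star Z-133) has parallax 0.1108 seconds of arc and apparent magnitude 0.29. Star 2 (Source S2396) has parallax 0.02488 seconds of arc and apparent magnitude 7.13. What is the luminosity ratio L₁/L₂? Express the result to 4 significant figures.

L₁/L₂ = 27.45

d₁ = 1/p₁ = 1/0.1108″ = 9.0253 pc; d₂ = 1/p₂ = 1/0.02488″ = 40.193 pc.
M₁ = m₁ − 5 log₁₀ d₁ + 5 = 0.29 − 4.7773 + 5 = 0.5127.
M₂ = 7.13 − 8.0208 + 5 = 4.1092.
L₁/L₂ = 10^(0.4(M₂ − M₁)) = 10^(0.4 × 3.5965) = 10^1.43860 = 27.454.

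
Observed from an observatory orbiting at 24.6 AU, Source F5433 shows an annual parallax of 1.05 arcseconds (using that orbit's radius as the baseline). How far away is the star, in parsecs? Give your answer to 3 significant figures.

23.4 pc

With baseline B (in AU) and parallax p (in arcsec), d = B/p parsecs.
d = 24.6 / 1.05 = 23.429 pc.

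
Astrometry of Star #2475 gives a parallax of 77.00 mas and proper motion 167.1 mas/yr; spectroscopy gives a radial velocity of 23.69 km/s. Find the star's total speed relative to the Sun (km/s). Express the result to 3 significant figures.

d = 1/p = 1/0.07700″ = 12.987 pc.
μ = 167.1 mas/yr = 0.1671 ″/yr.
v_t = 4.740 μ d = 4.740 × 0.1671 × 12.987 = 10.286 km/s.
v = √(v_r² + v_t²) = √(23.69² + 10.286²) = √667.018 = 25.827 km/s.

25.8 km/s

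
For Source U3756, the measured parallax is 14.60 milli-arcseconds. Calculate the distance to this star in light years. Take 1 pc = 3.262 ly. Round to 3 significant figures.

223 light years

p = 14.60 milli-arcseconds = 0.01460 arcsec.
d = 1/p = 1/0.01460 = 68.493 pc.
In light-years: 68.493 × 3.262 = 223.42 ly.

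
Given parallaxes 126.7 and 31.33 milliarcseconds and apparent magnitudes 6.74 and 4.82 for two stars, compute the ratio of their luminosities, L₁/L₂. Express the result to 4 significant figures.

L₁/L₂ = 0.01043

d₁ = 1/p₁ = 1/0.1267″ = 7.8927 pc; d₂ = 1/p₂ = 1/0.03133″ = 31.918 pc.
M₁ = m₁ − 5 log₁₀ d₁ + 5 = 6.74 − 4.4861 + 5 = 7.2539.
M₂ = 4.82 − 7.5202 + 5 = 2.2998.
L₁/L₂ = 10^(0.4(M₂ − M₁)) = 10^(0.4 × (-4.9541)) = 10^(-1.98164) = 0.010432.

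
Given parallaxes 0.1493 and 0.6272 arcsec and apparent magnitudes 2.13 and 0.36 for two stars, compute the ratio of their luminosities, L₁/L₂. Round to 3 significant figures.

L₁/L₂ = 3.46

d₁ = 1/p₁ = 1/0.1493″ = 6.6979 pc; d₂ = 1/p₂ = 1/0.6272″ = 1.5944 pc.
M₁ = m₁ − 5 log₁₀ d₁ + 5 = 2.13 − 4.1297 + 5 = 3.0003.
M₂ = 0.36 − 1.0130 + 5 = 4.3470.
L₁/L₂ = 10^(0.4(M₂ − M₁)) = 10^(0.4 × 1.3467) = 10^0.53868 = 3.4568.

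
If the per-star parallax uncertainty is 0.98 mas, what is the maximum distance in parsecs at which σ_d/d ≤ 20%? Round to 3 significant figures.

σ_d/d = σ_p/p, so the condition is σ_p/p ≤ 0.20, i.e. p ≥ σ_p/0.20.
p_min = 0.98/0.20 = 4.9 mas = 0.0049 arcsec.
d_max = 1/p_min = 1/0.0049 = 204.08 pc.

204 pc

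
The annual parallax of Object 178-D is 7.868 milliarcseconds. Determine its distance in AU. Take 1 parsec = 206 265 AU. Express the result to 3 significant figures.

2.62 × 10^7 AU

p = 7.868 milliarcseconds = 0.007868 arcsec.
d = 1/p = 1/0.007868 = 127.1 pc.
In AU: 127.1 × 206265 = 2.6216 × 10^7 AU.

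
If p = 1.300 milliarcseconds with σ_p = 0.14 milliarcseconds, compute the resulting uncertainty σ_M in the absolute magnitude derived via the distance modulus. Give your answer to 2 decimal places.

σ_M = 0.23 mag

M = m − 5 log₁₀ d + 5 = m + 5 log₁₀ p + 5, so ∂M/∂p = 5/(p ln 10).
σ_M = (5/ln 10) · (σ_p/p) = 2.1715 × 0.14/1.300 = 2.1715 × 0.10769 = 0.23385.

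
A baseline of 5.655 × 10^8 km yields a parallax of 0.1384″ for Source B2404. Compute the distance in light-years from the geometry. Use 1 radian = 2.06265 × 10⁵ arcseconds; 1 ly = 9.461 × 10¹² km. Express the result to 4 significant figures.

89.08 ly

θ = 0.1384″ = 0.1384/206265 = 6.7098 × 10^-7 rad.
d = B/θ = (5.655 × 10^8) / (6.7098 × 10^-7) = 8.4280 × 10^14 km = (8.4280 × 10^14) / (9.461 × 10^12) ly = 89.081 ly.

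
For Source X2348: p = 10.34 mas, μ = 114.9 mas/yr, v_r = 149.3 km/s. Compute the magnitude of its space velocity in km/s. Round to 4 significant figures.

d = 1/p = 1/0.01034″ = 96.712 pc.
μ = 114.9 mas/yr = 0.1149 ″/yr.
v_t = 4.740 μ d = 4.740 × 0.1149 × 96.712 = 52.672 km/s.
v = √(v_r² + v_t²) = √(149.3² + 52.672²) = √25064.8 = 158.32 km/s.

158.3 km/s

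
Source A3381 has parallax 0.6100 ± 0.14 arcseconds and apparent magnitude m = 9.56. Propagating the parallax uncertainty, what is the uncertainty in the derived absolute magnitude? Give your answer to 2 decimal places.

σ_M = 0.50 mag

M = m − 5 log₁₀ d + 5 = m + 5 log₁₀ p + 5, so ∂M/∂p = 5/(p ln 10).
σ_M = (5/ln 10) · (σ_p/p) = 2.1715 × 0.14/0.6100 = 2.1715 × 0.22951 = 0.49838.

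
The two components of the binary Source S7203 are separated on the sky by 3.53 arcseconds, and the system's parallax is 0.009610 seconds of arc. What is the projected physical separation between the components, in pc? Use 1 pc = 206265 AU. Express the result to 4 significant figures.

0.001781 pc

d = 1/p = 1/0.009610″ = 104.06 pc.
At distance d (pc), an angle of θ arcsec spans θ·d AU: s = 3.53 × 104.06 = 367.33 AU.
= 367.33 / 206265 = 0.0017809 pc.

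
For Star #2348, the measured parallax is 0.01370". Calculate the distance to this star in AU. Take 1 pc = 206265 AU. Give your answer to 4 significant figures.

1.506 × 10^7 AU

d = 1/p = 1/0.01370 = 72.993 pc.
In AU: 72.993 × 206265 = 1.5056 × 10^7 AU.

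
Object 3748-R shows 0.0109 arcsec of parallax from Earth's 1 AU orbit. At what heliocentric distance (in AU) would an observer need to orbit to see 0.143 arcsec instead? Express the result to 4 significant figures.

Parallax scales linearly with baseline: p ∝ B, so B = p_target / p_Earth × 1 AU.
B = 0.143 / 0.0109 = 13.119 AU.

13.12 AU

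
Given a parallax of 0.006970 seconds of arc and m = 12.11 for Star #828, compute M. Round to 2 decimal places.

M = 6.33

d = 1/p = 1/0.006970″ = 143.47 pc.
m − M = 5 log₁₀(143.47) − 5 = 10.7838 − 5 = 5.7838.
M = m − (m − M) = 12.11 − 5.7838 = 6.33.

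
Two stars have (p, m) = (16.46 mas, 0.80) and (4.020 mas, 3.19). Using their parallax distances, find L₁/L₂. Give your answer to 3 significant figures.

L₁/L₂ = 0.539

d₁ = 1/p₁ = 1/0.01646″ = 60.753 pc; d₂ = 1/p₂ = 1/0.004020″ = 248.76 pc.
M₁ = m₁ − 5 log₁₀ d₁ + 5 = 0.80 − 8.9178 + 5 = -3.1178.
M₂ = 3.19 − 11.9789 + 5 = -3.7889.
L₁/L₂ = 10^(0.4(M₂ − M₁)) = 10^(0.4 × (-0.6711)) = 10^(-0.26844) = 0.53896.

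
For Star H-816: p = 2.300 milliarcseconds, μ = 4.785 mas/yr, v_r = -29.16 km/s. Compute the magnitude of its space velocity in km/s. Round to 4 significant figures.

d = 1/p = 1/0.002300″ = 434.78 pc.
μ = 4.785 mas/yr = 0.004785 ″/yr.
v_t = 4.740 μ d = 4.740 × 0.004785 × 434.78 = 9.8612 km/s.
v = √(v_r² + v_t²) = √((-29.16)² + 9.8612²) = √947.549 = 30.782 km/s.

30.78 km/s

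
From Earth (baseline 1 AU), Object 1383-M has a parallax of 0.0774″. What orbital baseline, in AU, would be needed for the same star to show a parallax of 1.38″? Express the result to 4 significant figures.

Parallax scales linearly with baseline: p ∝ B, so B = p_target / p_Earth × 1 AU.
B = 1.38 / 0.0774 = 17.829 AU.

17.83 AU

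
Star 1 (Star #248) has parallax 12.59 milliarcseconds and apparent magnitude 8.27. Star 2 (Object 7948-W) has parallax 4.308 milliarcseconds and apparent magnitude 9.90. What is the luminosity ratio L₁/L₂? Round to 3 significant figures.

L₁/L₂ = 0.525

d₁ = 1/p₁ = 1/0.01259″ = 79.428 pc; d₂ = 1/p₂ = 1/0.004308″ = 232.13 pc.
M₁ = m₁ − 5 log₁₀ d₁ + 5 = 8.27 − 9.4999 + 5 = 3.7701.
M₂ = 9.90 − 11.8287 + 5 = 3.0713.
L₁/L₂ = 10^(0.4(M₂ − M₁)) = 10^(0.4 × (-0.6988)) = 10^(-0.27952) = 0.52539.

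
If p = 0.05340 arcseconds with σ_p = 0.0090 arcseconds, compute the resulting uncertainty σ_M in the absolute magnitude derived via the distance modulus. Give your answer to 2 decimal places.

M = m − 5 log₁₀ d + 5 = m + 5 log₁₀ p + 5, so ∂M/∂p = 5/(p ln 10).
σ_M = (5/ln 10) · (σ_p/p) = 2.1715 × 0.0090/0.05340 = 2.1715 × 0.16854 = 0.36598.

σ_M = 0.37 mag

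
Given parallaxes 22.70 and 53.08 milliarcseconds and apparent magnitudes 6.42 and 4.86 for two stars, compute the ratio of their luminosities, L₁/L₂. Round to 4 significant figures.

d₁ = 1/p₁ = 1/0.02270″ = 44.053 pc; d₂ = 1/p₂ = 1/0.05308″ = 18.839 pc.
M₁ = m₁ − 5 log₁₀ d₁ + 5 = 6.42 − 8.2199 + 5 = 3.2001.
M₂ = 4.86 − 6.3753 + 5 = 3.4847.
L₁/L₂ = 10^(0.4(M₂ − M₁)) = 10^(0.4 × 0.2846) = 10^0.11384 = 1.2997.

L₁/L₂ = 1.300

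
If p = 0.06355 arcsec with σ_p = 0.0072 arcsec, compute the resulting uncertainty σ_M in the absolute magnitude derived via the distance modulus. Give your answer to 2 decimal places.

σ_M = 0.25 mag

M = m − 5 log₁₀ d + 5 = m + 5 log₁₀ p + 5, so ∂M/∂p = 5/(p ln 10).
σ_M = (5/ln 10) · (σ_p/p) = 2.1715 × 0.0072/0.06355 = 2.1715 × 0.1133 = 0.24603.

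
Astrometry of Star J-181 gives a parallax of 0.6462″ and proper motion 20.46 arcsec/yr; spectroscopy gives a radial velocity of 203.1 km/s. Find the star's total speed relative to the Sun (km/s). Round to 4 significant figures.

d = 1/p = 1/0.6462″ = 1.5475 pc.
v_t = 4.740 μ d = 4.740 × 20.46 × 1.5475 = 150.08 km/s.
v = √(v_r² + v_t²) = √(203.1² + 150.08²) = √63773.6 = 252.53 km/s.

252.5 km/s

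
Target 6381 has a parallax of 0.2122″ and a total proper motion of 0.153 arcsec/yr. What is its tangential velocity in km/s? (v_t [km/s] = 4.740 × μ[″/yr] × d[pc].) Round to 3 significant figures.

3.42 km/s

d = 1/p = 1/0.2122″ = 4.7125 pc.
v_t = 4.74 × μ × d = 4.74 × 0.153 × 4.7125 = 3.4176 km/s.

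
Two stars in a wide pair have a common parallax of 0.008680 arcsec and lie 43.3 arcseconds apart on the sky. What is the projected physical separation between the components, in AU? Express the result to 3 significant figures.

d = 1/p = 1/0.008680″ = 115.21 pc.
At distance d (pc), an angle of θ arcsec spans θ·d AU: s = 43.3 × 115.21 = 4988.6 AU.

4990 AU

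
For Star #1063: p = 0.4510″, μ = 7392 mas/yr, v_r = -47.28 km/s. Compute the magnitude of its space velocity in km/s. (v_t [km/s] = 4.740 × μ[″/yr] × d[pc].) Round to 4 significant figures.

d = 1/p = 1/0.4510″ = 2.2173 pc.
μ = 7392 mas/yr = 7.392 ″/yr.
v_t = 4.740 μ d = 4.740 × 7.392 × 2.2173 = 77.69 km/s.
v = √(v_r² + v_t²) = √((-47.28)² + 77.69²) = √8271.13 = 90.946 km/s.

90.95 km/s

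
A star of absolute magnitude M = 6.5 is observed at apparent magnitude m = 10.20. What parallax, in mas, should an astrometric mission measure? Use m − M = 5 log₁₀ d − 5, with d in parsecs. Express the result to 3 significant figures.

18.2 mas

m − M = 10.20 − 6.5 = 3.70.
d = 10^((m−M)/5 + 1) = 10^1.740 = 54.954 pc.
p = 1/d = 1/54.954 = 0.018197 arcsec = 18.197 mas.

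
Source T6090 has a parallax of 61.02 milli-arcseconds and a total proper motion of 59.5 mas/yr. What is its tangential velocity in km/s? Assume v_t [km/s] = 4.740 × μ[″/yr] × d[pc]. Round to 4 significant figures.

4.622 km/s

d = 1/p = 1/0.06102″ = 16.388 pc.
μ = 59.5 mas/yr = 0.0595 ″/yr.
v_t = 4.74 × μ × d = 4.74 × 0.0595 × 16.388 = 4.6219 km/s.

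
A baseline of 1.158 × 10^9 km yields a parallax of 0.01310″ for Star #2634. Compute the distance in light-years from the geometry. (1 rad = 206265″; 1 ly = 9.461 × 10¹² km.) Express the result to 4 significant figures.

1927 ly

θ = 0.01310″ = 0.01310/206265 = 6.3511 × 10^-8 rad.
d = B/θ = (1.158 × 10^9) / (6.3511 × 10^-8) = 1.8233 × 10^16 km = (1.8233 × 10^16) / (9.461 × 10^12) ly = 1927.2 ly.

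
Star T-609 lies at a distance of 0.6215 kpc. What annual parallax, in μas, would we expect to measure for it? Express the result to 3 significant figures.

d = 0.6215 kpc = 621.5 pc.
p = 1/d = 1/621.5 = 0.001609 arcsec.
= 0.001609 × 10⁶ = 1609 μas.

1610 μas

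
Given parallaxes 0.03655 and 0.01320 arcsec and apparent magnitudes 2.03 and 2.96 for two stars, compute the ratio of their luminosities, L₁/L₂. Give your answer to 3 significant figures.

L₁/L₂ = 0.307

d₁ = 1/p₁ = 1/0.03655″ = 27.36 pc; d₂ = 1/p₂ = 1/0.01320″ = 75.758 pc.
M₁ = m₁ − 5 log₁₀ d₁ + 5 = 2.03 − 7.1856 + 5 = -0.1556.
M₂ = 2.96 − 9.3971 + 5 = -1.4371.
L₁/L₂ = 10^(0.4(M₂ − M₁)) = 10^(0.4 × (-1.2815)) = 10^(-0.51260) = 0.30718.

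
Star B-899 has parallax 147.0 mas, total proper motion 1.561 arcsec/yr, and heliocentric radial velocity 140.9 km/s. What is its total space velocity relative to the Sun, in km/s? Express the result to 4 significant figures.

149.6 km/s

d = 1/p = 1/0.1470″ = 6.8027 pc.
v_t = 4.740 μ d = 4.740 × 1.561 × 6.8027 = 50.334 km/s.
v = √(v_r² + v_t²) = √(140.9² + 50.334²) = √22386.3 = 149.62 km/s.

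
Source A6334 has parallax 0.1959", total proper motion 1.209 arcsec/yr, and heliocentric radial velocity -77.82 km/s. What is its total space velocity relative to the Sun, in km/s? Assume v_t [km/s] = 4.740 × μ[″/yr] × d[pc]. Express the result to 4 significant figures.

83.14 km/s

d = 1/p = 1/0.1959″ = 5.1046 pc.
v_t = 4.740 μ d = 4.740 × 1.209 × 5.1046 = 29.253 km/s.
v = √(v_r² + v_t²) = √((-77.82)² + 29.253²) = √6911.69 = 83.137 km/s.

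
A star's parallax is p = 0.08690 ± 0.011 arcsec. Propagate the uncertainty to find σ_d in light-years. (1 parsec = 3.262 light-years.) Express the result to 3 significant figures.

d = 1/p, so σ_d = σ_p / p².
σ_d = 0.0110 / (0.08690)² = 0.0110 / 0.0075516 = 1.4566 pc = 1.4566 × 3.262 ly = 4.7514 ly.

4.75 ly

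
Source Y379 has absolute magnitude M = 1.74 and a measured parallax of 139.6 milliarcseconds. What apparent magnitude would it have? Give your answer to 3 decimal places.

m = 1.016

d = 1/p = 1/0.1396″ = 7.1633 pc.
m − M = 5 log₁₀ d − 5 = 5 log₁₀(7.1633) − 5 = 4.2756 − 5 = -0.7244.
m = M + (m − M) = 1.74 + (-0.7244) = 1.016.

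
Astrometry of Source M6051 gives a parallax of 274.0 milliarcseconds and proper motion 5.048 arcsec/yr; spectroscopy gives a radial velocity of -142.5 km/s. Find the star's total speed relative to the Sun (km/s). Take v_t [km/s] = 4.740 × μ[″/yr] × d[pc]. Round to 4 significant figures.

d = 1/p = 1/0.2740″ = 3.6496 pc.
v_t = 4.740 μ d = 4.740 × 5.048 × 3.6496 = 87.326 km/s.
v = √(v_r² + v_t²) = √((-142.5)² + 87.326²) = √27932.1 = 167.13 km/s.

167.1 km/s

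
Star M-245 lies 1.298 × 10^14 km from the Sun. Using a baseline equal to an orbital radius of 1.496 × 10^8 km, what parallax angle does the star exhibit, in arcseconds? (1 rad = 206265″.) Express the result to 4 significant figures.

0.2377 arcsec

θ ≈ B/d = (1.496 × 10^8) / (1.298 × 10^14) = 1.1525 × 10^-6 rad.
In arcseconds: 1.1525 × 10^-6 × 206265 = 0.23772″.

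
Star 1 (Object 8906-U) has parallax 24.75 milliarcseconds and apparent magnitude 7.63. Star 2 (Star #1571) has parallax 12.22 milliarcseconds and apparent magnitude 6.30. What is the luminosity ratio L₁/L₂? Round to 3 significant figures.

L₁/L₂ = 0.0716

d₁ = 1/p₁ = 1/0.02475″ = 40.404 pc; d₂ = 1/p₂ = 1/0.01222″ = 81.833 pc.
M₁ = m₁ − 5 log₁₀ d₁ + 5 = 7.63 − 8.0321 + 5 = 4.5979.
M₂ = 6.30 − 9.5646 + 5 = 1.7354.
L₁/L₂ = 10^(0.4(M₂ − M₁)) = 10^(0.4 × (-2.8625)) = 10^(-1.14500) = 0.071614.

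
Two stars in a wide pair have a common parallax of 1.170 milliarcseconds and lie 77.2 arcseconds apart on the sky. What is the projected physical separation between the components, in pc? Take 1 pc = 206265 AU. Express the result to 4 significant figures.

d = 1/p = 1/0.001170″ = 854.7 pc.
At distance d (pc), an angle of θ arcsec spans θ·d AU: s = 77.2 × 854.7 = 65983 AU.
= 65983 / 206265 = 0.31989 pc.

0.3199 pc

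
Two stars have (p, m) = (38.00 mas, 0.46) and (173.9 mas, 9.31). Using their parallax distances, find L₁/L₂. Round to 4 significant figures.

L₁/L₂ = 72620

d₁ = 1/p₁ = 1/0.03800″ = 26.316 pc; d₂ = 1/p₂ = 1/0.1739″ = 5.7504 pc.
M₁ = m₁ − 5 log₁₀ d₁ + 5 = 0.46 − 7.1011 + 5 = -1.6411.
M₂ = 9.31 − 3.7985 + 5 = 10.5115.
L₁/L₂ = 10^(0.4(M₂ − M₁)) = 10^(0.4 × 12.1526) = 10^4.86104 = 72617.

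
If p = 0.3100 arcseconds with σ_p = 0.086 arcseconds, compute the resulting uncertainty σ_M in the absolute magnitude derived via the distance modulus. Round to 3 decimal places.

σ_M = 0.602 mag

M = m − 5 log₁₀ d + 5 = m + 5 log₁₀ p + 5, so ∂M/∂p = 5/(p ln 10).
σ_M = (5/ln 10) · (σ_p/p) = 2.1715 × 0.086/0.3100 = 2.1715 × 0.27742 = 0.60242.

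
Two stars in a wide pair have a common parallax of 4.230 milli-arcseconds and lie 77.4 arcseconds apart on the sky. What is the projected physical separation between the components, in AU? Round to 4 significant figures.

18300 AU

d = 1/p = 1/0.004230″ = 236.41 pc.
At distance d (pc), an angle of θ arcsec spans θ·d AU: s = 77.4 × 236.41 = 18298 AU.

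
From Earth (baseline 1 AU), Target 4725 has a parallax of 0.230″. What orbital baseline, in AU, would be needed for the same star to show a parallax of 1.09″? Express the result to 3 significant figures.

Parallax scales linearly with baseline: p ∝ B, so B = p_target / p_Earth × 1 AU.
B = 1.09 / 0.230 = 4.7391 AU.

4.74 AU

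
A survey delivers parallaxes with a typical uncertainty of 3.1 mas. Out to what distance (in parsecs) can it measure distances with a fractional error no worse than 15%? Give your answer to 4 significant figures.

σ_d/d = σ_p/p, so the condition is σ_p/p ≤ 0.15, i.e. p ≥ σ_p/0.15.
p_min = 3.1/0.15 = 20.667 mas = 0.020667 arcsec.
d_max = 1/p_min = 1/0.020667 = 48.386 pc.

48.39 pc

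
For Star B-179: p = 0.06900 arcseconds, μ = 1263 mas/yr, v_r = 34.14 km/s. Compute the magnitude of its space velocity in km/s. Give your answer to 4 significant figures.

d = 1/p = 1/0.06900″ = 14.493 pc.
μ = 1263 mas/yr = 1.263 ″/yr.
v_t = 4.740 μ d = 4.740 × 1.263 × 14.493 = 86.764 km/s.
v = √(v_r² + v_t²) = √(34.14² + 86.764²) = √8693.53 = 93.239 km/s.

93.24 km/s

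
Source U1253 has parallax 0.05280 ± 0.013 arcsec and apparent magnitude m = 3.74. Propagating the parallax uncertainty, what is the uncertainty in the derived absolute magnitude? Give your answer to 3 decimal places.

σ_M = 0.535 mag

M = m − 5 log₁₀ d + 5 = m + 5 log₁₀ p + 5, so ∂M/∂p = 5/(p ln 10).
σ_M = (5/ln 10) · (σ_p/p) = 2.1715 × 0.013/0.05280 = 2.1715 × 0.24621 = 0.53465.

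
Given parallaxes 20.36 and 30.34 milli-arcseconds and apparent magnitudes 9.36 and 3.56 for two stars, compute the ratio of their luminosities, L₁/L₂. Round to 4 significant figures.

L₁/L₂ = 0.01063

d₁ = 1/p₁ = 1/0.02036″ = 49.116 pc; d₂ = 1/p₂ = 1/0.03034″ = 32.96 pc.
M₁ = m₁ − 5 log₁₀ d₁ + 5 = 9.36 − 8.4561 + 5 = 5.9039.
M₂ = 3.56 − 7.5899 + 5 = 0.9701.
L₁/L₂ = 10^(0.4(M₂ − M₁)) = 10^(0.4 × (-4.9338)) = 10^(-1.97352) = 0.010629.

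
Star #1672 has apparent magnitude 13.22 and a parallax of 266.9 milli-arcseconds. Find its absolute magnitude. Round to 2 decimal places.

M = 15.35

d = 1/p = 1/0.2669″ = 3.7467 pc.
m − M = 5 log₁₀(3.7467) − 5 = 2.8682 − 5 = -2.1318.
M = m − (m − M) = 13.22 − (-2.1318) = 15.35.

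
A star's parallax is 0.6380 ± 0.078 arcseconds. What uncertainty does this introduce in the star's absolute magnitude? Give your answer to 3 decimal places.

σ_M = 0.265 mag

M = m − 5 log₁₀ d + 5 = m + 5 log₁₀ p + 5, so ∂M/∂p = 5/(p ln 10).
σ_M = (5/ln 10) · (σ_p/p) = 2.1715 × 0.078/0.6380 = 2.1715 × 0.12226 = 0.26549.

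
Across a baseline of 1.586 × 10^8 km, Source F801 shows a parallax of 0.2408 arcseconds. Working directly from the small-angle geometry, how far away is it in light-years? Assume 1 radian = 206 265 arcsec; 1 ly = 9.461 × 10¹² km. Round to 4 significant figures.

θ = 0.2408″ = 0.2408/206265 = 1.1674 × 10^-6 rad.
d = B/θ = (1.586 × 10^8) / (1.1674 × 10^-6) = 1.3586 × 10^14 km = (1.3586 × 10^14) / (9.461 × 10^12) ly = 14.36 ly.

14.36 ly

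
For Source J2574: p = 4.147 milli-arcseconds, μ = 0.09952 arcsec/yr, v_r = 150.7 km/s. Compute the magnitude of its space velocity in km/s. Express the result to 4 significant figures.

188.8 km/s

d = 1/p = 1/0.004147″ = 241.14 pc.
v_t = 4.740 μ d = 4.740 × 0.09952 × 241.14 = 113.75 km/s.
v = √(v_r² + v_t²) = √(150.7² + 113.75²) = √35649.6 = 188.81 km/s.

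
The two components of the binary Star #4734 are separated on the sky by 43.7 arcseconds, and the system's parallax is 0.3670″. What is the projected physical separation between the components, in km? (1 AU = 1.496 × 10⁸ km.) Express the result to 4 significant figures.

1.781 × 10^10 km

d = 1/p = 1/0.3670″ = 2.7248 pc.
At distance d (pc), an angle of θ arcsec spans θ·d AU: s = 43.7 × 2.7248 = 119.07 AU.
= 119.07 × 1.496 × 10⁸ km = 1.7813 × 10^10 km.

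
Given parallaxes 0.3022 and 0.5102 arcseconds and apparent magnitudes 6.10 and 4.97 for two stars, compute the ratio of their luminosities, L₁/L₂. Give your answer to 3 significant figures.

d₁ = 1/p₁ = 1/0.3022″ = 3.3091 pc; d₂ = 1/p₂ = 1/0.5102″ = 1.96 pc.
M₁ = m₁ − 5 log₁₀ d₁ + 5 = 6.10 − 2.5985 + 5 = 8.5015.
M₂ = 4.97 − 1.4613 + 5 = 8.5087.
L₁/L₂ = 10^(0.4(M₂ − M₁)) = 10^(0.4 × 0.0072) = 10^0.00288 = 1.0067.

L₁/L₂ = 1.01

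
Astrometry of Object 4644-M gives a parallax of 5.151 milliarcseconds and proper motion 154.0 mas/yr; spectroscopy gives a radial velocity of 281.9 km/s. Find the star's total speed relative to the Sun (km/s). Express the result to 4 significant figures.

d = 1/p = 1/0.005151″ = 194.14 pc.
μ = 154.0 mas/yr = 0.1540 ″/yr.
v_t = 4.740 μ d = 4.740 × 0.1540 × 194.14 = 141.71 km/s.
v = √(v_r² + v_t²) = √(281.9² + 141.71²) = √99549.3 = 315.51 km/s.

315.5 km/s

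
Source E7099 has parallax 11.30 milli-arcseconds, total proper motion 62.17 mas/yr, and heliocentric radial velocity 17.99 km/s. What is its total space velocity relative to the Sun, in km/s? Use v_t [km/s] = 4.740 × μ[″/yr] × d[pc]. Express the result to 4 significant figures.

31.68 km/s

d = 1/p = 1/0.01130″ = 88.496 pc.
μ = 62.17 mas/yr = 0.06217 ″/yr.
v_t = 4.740 μ d = 4.740 × 0.06217 × 88.496 = 26.079 km/s.
v = √(v_r² + v_t²) = √(17.99² + 26.079²) = √1003.75 = 31.682 km/s.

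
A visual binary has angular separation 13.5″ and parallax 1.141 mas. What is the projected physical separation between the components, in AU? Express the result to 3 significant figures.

11800 AU

d = 1/p = 1/0.001141″ = 876.42 pc.
At distance d (pc), an angle of θ arcsec spans θ·d AU: s = 13.5 × 876.42 = 11832 AU.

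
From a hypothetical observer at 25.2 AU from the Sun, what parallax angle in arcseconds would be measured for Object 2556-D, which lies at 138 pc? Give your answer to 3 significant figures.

p (arcsec) = B (AU) / d (pc).
p = 25.2 / 138 = 0.18261 arcsec.

0.183 arcsec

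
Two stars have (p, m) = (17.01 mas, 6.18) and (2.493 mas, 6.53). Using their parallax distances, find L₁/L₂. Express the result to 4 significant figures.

d₁ = 1/p₁ = 1/0.01701″ = 58.789 pc; d₂ = 1/p₂ = 1/0.002493″ = 401.12 pc.
M₁ = m₁ − 5 log₁₀ d₁ + 5 = 6.18 − 8.8465 + 5 = 2.3335.
M₂ = 6.53 − 13.0164 + 5 = -1.4864.
L₁/L₂ = 10^(0.4(M₂ − M₁)) = 10^(0.4 × (-3.8199)) = 10^(-1.52796) = 0.029651.

L₁/L₂ = 0.02965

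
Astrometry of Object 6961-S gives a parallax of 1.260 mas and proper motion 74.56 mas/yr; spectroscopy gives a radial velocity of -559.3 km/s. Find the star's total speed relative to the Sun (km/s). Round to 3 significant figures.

626 km/s

d = 1/p = 1/0.001260″ = 793.65 pc.
μ = 74.56 mas/yr = 0.07456 ″/yr.
v_t = 4.740 μ d = 4.740 × 0.07456 × 793.65 = 280.49 km/s.
v = √(v_r² + v_t²) = √((-559.3)² + 280.49²) = √391491 = 625.69 km/s.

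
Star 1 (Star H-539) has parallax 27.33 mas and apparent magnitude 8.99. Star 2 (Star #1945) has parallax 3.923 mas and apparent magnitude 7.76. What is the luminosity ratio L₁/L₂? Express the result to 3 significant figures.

L₁/L₂ = 0.00664

d₁ = 1/p₁ = 1/0.02733″ = 36.59 pc; d₂ = 1/p₂ = 1/0.003923″ = 254.91 pc.
M₁ = m₁ − 5 log₁₀ d₁ + 5 = 8.99 − 7.8168 + 5 = 6.1732.
M₂ = 7.76 − 12.0319 + 5 = 0.7281.
L₁/L₂ = 10^(0.4(M₂ − M₁)) = 10^(0.4 × (-5.4451)) = 10^(-2.17804) = 0.0066368.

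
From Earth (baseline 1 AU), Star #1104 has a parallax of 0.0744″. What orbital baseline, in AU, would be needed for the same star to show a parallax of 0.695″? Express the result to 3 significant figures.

9.34 AU

Parallax scales linearly with baseline: p ∝ B, so B = p_target / p_Earth × 1 AU.
B = 0.695 / 0.0744 = 9.3414 AU.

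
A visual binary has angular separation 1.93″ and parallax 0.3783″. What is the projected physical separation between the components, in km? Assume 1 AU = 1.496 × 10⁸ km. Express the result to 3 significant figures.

d = 1/p = 1/0.3783″ = 2.6434 pc.
At distance d (pc), an angle of θ arcsec spans θ·d AU: s = 1.93 × 2.6434 = 5.1018 AU.
= 5.1018 × 1.496 × 10⁸ km = 7.6323 × 10^8 km.

7.63 × 10^8 km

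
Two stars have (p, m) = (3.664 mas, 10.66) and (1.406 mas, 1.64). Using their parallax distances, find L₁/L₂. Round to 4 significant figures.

L₁/L₂ = 3.631 × 10^-5

d₁ = 1/p₁ = 1/0.003664″ = 272.93 pc; d₂ = 1/p₂ = 1/0.001406″ = 711.24 pc.
M₁ = m₁ − 5 log₁₀ d₁ + 5 = 10.66 − 12.1803 + 5 = 3.4797.
M₂ = 1.64 − 14.2601 + 5 = -7.6201.
L₁/L₂ = 10^(0.4(M₂ − M₁)) = 10^(0.4 × (-11.0998)) = 10^(-4.43992) = 0.000036314.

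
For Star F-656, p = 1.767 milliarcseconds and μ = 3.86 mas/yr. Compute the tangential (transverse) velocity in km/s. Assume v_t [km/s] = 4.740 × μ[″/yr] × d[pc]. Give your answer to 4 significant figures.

d = 1/p = 1/0.001767″ = 565.93 pc.
μ = 3.86 mas/yr = 0.00386 ″/yr.
v_t = 4.74 × μ × d = 4.74 × 0.00386 × 565.93 = 10.354 km/s.

10.35 km/s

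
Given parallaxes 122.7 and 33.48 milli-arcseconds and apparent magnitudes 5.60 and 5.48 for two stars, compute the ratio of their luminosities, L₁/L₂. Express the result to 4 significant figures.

L₁/L₂ = 0.06666

d₁ = 1/p₁ = 1/0.1227″ = 8.15 pc; d₂ = 1/p₂ = 1/0.03348″ = 29.869 pc.
M₁ = m₁ − 5 log₁₀ d₁ + 5 = 5.60 − 4.5558 + 5 = 6.0442.
M₂ = 5.48 − 7.3761 + 5 = 3.1039.
L₁/L₂ = 10^(0.4(M₂ − M₁)) = 10^(0.4 × (-2.9403)) = 10^(-1.17612) = 0.066662.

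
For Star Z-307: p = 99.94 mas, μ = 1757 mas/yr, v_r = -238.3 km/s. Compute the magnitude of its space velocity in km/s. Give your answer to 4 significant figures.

d = 1/p = 1/0.09994″ = 10.006 pc.
μ = 1757 mas/yr = 1.757 ″/yr.
v_t = 4.740 μ d = 4.740 × 1.757 × 10.006 = 83.332 km/s.
v = √(v_r² + v_t²) = √((-238.3)² + 83.332²) = √63731.1 = 252.45 km/s.

252.5 km/s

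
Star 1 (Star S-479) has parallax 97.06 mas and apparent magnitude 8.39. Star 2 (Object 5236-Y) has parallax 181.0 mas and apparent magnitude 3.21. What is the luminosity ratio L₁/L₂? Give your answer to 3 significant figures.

L₁/L₂ = 0.0295

d₁ = 1/p₁ = 1/0.09706″ = 10.303 pc; d₂ = 1/p₂ = 1/0.1810″ = 5.5249 pc.
M₁ = m₁ − 5 log₁₀ d₁ + 5 = 8.39 − 5.0648 + 5 = 8.3252.
M₂ = 3.21 − 3.7116 + 5 = 4.4984.
L₁/L₂ = 10^(0.4(M₂ − M₁)) = 10^(0.4 × (-3.8268)) = 10^(-1.53072) = 0.029463.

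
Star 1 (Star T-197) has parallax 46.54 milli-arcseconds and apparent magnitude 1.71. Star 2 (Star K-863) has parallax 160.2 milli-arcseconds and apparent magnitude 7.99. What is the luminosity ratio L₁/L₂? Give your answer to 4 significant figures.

L₁/L₂ = 3852

d₁ = 1/p₁ = 1/0.04654″ = 21.487 pc; d₂ = 1/p₂ = 1/0.1602″ = 6.2422 pc.
M₁ = m₁ − 5 log₁₀ d₁ + 5 = 1.71 − 6.6609 + 5 = 0.0491.
M₂ = 7.99 − 3.9767 + 5 = 9.0133.
L₁/L₂ = 10^(0.4(M₂ − M₁)) = 10^(0.4 × 8.9642) = 10^3.58568 = 3851.9.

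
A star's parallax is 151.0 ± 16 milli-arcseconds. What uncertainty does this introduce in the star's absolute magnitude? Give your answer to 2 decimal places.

σ_M = 0.23 mag

M = m − 5 log₁₀ d + 5 = m + 5 log₁₀ p + 5, so ∂M/∂p = 5/(p ln 10).
σ_M = (5/ln 10) · (σ_p/p) = 2.1715 × 16/151.0 = 2.1715 × 0.10596 = 0.23009.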